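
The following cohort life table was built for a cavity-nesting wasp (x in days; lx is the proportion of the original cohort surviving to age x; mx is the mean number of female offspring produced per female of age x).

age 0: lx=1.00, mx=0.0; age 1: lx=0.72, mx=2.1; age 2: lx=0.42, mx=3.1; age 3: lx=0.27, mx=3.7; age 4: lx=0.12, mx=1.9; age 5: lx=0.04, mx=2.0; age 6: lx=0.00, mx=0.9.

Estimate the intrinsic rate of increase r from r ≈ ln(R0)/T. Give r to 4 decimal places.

0.6927

R0 = Σ lx·mx = 0 + 1.512 + 1.302 + 0.999 + 0.228 + 0.08 + 0 = 4.121
Σ x·lx·mx = 8.425; T = 8.425/4.121 = 2.04441…
r ≈ ln(R0)/T = ln(4.121)/2.04441… = 0.692668… → 0.6927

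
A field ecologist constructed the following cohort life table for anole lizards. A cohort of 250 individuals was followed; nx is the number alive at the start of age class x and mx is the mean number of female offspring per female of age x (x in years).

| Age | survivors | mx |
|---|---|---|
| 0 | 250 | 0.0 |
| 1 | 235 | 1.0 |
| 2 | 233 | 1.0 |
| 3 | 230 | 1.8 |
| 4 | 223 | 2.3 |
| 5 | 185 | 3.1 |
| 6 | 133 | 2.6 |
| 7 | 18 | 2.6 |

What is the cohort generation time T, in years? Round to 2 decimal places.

lx = nx/n0 = nx/250: 1, 0.94, 0.932, 0.92, 0.892, 0.74, 0.532, 0.072
lx·mx: 0, 0.94, 0.932, 1.656, 2.0516, 2.294, 1.3832, 0.1872 → R0 = 9.444
x·lx·mx: 0, 0.94, 1.864, 4.968, 8.2064, 11.47, 8.2992, 1.3104 → Σ = 37.058
T = 37.058 / 9.444 = 3.923973… → 3.92

3.92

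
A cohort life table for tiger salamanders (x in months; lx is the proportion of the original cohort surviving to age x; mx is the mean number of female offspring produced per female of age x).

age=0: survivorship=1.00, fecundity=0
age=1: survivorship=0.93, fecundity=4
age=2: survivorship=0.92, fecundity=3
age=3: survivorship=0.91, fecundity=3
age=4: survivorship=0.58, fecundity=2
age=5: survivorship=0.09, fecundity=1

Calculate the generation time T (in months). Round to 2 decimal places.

lx·mx: 0, 3.72, 2.76, 2.73, 1.16, 0.09 → R0 = 10.46
x·lx·mx: 0, 3.72, 5.52, 8.19, 4.64, 0.45 → Σ = 22.52
T = 22.52 / 10.46 = 2.152964… → 2.15

2.15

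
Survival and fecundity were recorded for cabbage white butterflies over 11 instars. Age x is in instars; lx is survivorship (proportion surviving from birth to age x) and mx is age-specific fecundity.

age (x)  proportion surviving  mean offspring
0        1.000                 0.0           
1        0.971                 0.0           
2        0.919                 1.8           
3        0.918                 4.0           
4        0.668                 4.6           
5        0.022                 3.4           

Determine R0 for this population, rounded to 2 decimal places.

lx·mx by age: 0, 0, 1.6542, 3.672, 3.0728, 0.0748
R0 = Σ lx·mx = 8.4738 → 8.47

8.47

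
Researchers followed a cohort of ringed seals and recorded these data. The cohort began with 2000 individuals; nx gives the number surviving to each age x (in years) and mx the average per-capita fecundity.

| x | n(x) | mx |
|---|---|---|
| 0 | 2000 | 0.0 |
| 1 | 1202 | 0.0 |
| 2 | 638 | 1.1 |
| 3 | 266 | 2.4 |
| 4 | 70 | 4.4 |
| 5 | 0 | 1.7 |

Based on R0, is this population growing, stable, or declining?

lx = nx/n0 = nx/2000: 1, 0.601, 0.319, 0.133, 0.035, 0
R0 = Σ lx·mx = 0 + 0 + 0.3509 + 0.3192 + 0.154 + 0 = 0.8241
R0 < 1, so the population is declining.

declining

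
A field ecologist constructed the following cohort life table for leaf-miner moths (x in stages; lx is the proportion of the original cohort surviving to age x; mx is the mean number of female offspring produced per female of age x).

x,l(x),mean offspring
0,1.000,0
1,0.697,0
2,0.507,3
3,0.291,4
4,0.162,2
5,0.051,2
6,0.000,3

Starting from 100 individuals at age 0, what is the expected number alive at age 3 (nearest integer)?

Expected survivors = N0 · l_3 = 100 × 0.291 = 29.1 → 29

29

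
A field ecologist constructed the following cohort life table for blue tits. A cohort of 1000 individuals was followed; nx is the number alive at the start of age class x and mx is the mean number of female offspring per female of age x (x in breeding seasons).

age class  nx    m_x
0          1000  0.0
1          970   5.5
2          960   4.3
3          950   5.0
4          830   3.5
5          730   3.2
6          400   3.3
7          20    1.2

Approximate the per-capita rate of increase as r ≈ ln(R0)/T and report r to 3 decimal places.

lx = nx/n0 = nx/1000: 1, 0.97, 0.96, 0.95, 0.83, 0.73, 0.4, 0.02
R0 = Σ lx·mx = 0 + 5.335 + 4.128 + 4.75 + 2.905 + 2.336 + 1.32 + 0.024 = 20.798
Σ x·lx·mx = 59.229; T = 59.229/20.798 = 2.84782…
r ≈ ln(R0)/T = ln(20.798)/2.84782… = 1.06568… → 1.066

1.066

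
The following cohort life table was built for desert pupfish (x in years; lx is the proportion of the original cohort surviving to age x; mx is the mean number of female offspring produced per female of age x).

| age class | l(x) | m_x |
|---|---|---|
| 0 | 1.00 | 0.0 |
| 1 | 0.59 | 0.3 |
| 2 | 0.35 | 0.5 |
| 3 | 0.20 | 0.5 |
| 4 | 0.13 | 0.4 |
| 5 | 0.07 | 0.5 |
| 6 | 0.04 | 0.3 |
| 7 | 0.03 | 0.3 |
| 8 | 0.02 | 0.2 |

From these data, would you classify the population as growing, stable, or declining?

declining

R0 = Σ lx·mx = 0 + 0.177 + 0.175 + 0.1 + 0.052 + 0.035 + 0.012 + 0.009 + 0.004 = 0.564
R0 < 1, so the population is declining.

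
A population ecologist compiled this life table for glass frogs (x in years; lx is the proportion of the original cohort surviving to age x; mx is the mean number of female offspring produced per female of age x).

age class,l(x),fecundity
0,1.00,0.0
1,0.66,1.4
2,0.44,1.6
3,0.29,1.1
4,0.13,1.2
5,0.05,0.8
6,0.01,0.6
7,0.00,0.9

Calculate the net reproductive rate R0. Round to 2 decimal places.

lx·mx by age: 0, 0.924, 0.704, 0.319, 0.156, 0.04, 0.006, 0
R0 = Σ lx·mx = 2.149 → 2.15

2.15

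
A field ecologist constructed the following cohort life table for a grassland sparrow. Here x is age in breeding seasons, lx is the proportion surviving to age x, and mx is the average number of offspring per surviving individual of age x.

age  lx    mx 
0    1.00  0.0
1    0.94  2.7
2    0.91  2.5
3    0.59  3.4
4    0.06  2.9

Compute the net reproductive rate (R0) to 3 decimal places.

lx·mx by age: 0, 2.538, 2.275, 2.006, 0.174
R0 = Σ lx·mx = 6.993 → 6.993

6.993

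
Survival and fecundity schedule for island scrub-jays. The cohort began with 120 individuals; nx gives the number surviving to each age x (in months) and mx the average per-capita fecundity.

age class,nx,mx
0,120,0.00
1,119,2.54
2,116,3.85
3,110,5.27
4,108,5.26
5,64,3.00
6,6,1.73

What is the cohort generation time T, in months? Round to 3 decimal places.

2.968

lx = nx/n0 = nx/120: 1, 0.99167…, 0.96667…, 0.91667…, 0.9, 0.53333…, 0.05
lx·mx: 0, 2.518833…, 3.721667…, 4.830833…, 4.734, 1.6…, 0.0865 → R0 = 17.491833…
x·lx·mx: 0, 2.518833…, 7.443333…, 14.4925…, 18.936, 8…, 0.519 → Σ = 51.909667…
T = 51.909667… / 17.491833… = 2.967652… → 2.968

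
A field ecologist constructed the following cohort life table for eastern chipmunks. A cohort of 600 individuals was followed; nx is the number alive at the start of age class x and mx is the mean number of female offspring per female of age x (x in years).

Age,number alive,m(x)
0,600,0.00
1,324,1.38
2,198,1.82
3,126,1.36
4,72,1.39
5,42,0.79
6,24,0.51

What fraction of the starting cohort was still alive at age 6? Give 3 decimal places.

0.040

l_6 = n_6/n_0 = 24/600 = 0.04 → 0.040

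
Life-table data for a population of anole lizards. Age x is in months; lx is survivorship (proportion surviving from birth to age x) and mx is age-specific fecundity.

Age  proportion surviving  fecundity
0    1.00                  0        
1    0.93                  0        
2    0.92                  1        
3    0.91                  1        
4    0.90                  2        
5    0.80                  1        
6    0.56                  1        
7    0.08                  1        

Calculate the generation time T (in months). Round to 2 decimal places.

lx·mx: 0, 0, 0.92, 0.91, 1.8, 0.8, 0.56, 0.08 → R0 = 5.07
x·lx·mx: 0, 0, 1.84, 2.73, 7.2, 4, 3.36, 0.56 → Σ = 19.69
T = 19.69 / 5.07 = 3.883629… → 3.88

3.88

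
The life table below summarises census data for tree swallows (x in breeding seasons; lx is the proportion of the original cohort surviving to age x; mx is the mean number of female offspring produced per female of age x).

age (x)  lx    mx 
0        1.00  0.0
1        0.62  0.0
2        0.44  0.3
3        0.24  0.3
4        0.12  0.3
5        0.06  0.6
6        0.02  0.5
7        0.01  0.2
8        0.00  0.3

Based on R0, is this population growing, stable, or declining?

R0 = Σ lx·mx = 0 + 0 + 0.132 + 0.072 + 0.036 + 0.036 + 0.01 + 0.002 + 0 = 0.288
R0 < 1, so the population is declining.

declining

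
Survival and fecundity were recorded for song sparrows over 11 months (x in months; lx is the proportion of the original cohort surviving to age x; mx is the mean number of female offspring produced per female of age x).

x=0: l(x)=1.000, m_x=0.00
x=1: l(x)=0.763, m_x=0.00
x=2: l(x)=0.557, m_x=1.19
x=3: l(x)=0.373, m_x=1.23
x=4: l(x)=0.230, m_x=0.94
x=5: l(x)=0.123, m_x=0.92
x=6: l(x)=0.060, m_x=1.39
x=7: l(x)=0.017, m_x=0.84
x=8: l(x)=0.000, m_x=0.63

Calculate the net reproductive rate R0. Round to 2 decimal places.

lx·mx by age: 0, 0, 0.66283, 0.45879, 0.2162, 0.11316, 0.0834, 0.01428, 0
R0 = Σ lx·mx = 1.54866 → 1.55

1.55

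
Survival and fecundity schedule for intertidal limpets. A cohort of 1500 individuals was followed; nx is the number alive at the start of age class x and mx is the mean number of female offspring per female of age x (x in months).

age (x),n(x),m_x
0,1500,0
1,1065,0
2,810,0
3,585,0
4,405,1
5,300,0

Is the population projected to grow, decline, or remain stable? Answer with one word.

declining

lx = nx/n0 = nx/1500: 1, 0.71, 0.54, 0.39, 0.27, 0.2
R0 = Σ lx·mx = 0 + 0 + 0 + 0 + 0.27 + 0 = 0.27
R0 < 1, so the population is declining.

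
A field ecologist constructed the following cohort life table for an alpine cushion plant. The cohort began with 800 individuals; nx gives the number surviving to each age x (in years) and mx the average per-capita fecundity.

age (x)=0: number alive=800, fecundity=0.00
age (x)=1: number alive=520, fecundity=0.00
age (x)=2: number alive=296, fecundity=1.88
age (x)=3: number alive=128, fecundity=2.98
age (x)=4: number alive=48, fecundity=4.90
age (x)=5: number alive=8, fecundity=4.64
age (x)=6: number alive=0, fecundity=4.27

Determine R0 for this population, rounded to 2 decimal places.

lx = nx/n0 = nx/800: 1, 0.65, 0.37, 0.16, 0.06, 0.01, 0
lx·mx by age: 0, 0, 0.6956, 0.4768, 0.294, 0.0464, 0
R0 = Σ lx·mx = 1.5128 → 1.51

1.51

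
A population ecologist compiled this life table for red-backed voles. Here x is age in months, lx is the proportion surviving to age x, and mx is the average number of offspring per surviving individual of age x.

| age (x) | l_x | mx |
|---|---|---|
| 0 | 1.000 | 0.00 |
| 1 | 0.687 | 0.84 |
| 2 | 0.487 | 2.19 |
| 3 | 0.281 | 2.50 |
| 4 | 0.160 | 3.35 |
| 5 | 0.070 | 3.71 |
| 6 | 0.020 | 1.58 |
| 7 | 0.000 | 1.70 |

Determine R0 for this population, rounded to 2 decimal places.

3.17

lx·mx by age: 0, 0.57708, 1.06653, 0.7025, 0.536, 0.2597, 0.0316, 0
R0 = Σ lx·mx = 3.17341 → 3.17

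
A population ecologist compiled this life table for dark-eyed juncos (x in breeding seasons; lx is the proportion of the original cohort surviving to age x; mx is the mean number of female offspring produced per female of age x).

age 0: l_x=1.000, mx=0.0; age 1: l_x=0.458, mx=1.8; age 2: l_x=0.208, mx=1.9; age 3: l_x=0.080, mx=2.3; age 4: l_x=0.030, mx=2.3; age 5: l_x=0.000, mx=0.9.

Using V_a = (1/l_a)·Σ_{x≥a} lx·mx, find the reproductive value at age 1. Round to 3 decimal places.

lx·mx for x ≥ 1: 0.8244, 0.3952, 0.184, 0.069, 0 → sum = 1.4726
V_1 = 1.4726 / l_1 = 1.4726 / 0.458 = 3.215284… → 3.215

3.215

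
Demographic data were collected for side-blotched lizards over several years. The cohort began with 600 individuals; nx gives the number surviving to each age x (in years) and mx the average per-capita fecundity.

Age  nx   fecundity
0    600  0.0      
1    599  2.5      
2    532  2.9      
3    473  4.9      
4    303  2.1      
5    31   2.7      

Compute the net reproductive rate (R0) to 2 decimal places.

lx = nx/n0 = nx/600: 1, 0.99833…, 0.88667…, 0.78833…, 0.505, 0.05167…
lx·mx by age: 0, 2.495833…, 2.571333…, 3.862833…, 1.0605, 0.1395…
R0 = Σ lx·mx = 10.13… → 10.13

10.13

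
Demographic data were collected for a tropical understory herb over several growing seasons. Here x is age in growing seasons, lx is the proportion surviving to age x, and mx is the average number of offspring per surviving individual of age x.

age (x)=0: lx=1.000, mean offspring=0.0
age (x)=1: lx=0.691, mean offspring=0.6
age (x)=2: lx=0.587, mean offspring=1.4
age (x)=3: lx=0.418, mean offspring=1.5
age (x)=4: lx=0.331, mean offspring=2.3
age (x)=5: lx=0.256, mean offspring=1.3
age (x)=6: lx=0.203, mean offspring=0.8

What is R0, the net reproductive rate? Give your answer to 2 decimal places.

lx·mx by age: 0, 0.4146, 0.8218, 0.627, 0.7613, 0.3328, 0.1624
R0 = Σ lx·mx = 3.1199 → 3.12

3.12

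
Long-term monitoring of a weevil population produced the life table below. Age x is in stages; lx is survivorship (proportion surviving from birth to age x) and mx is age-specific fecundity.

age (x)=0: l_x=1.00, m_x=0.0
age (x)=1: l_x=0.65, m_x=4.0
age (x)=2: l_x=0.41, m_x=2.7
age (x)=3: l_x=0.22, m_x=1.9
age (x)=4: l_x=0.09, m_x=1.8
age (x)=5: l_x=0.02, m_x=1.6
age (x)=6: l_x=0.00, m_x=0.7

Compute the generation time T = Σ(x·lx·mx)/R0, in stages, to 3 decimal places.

1.592

lx·mx: 0, 2.6, 1.107, 0.418, 0.162, 0.032, 0 → R0 = 4.319
x·lx·mx: 0, 2.6, 2.214, 1.254, 0.648, 0.16, 0 → Σ = 6.876
T = 6.876 / 4.319 = 1.592035… → 1.592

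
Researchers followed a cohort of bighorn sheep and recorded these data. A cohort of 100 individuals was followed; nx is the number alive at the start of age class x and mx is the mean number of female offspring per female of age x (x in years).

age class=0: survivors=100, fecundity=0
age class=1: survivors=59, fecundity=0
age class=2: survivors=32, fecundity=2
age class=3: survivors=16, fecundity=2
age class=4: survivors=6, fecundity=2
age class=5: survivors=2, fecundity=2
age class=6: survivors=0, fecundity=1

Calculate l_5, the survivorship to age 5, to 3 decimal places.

l_5 = n_5/n_0 = 2/100 = 0.02 → 0.020

0.020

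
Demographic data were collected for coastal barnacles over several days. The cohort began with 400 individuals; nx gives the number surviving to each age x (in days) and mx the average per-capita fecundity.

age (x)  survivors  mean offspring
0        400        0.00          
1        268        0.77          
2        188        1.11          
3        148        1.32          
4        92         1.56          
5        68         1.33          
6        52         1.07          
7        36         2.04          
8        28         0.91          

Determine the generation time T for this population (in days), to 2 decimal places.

3.29

lx = nx/n0 = nx/400: 1, 0.67, 0.47, 0.37, 0.23, 0.17, 0.13, 0.09, 0.07
lx·mx: 0, 0.5159, 0.5217, 0.4884, 0.3588, 0.2261, 0.1391, 0.1836, 0.0637 → R0 = 2.4973
x·lx·mx: 0, 0.5159, 1.0434, 1.4652, 1.4352, 1.1305, 0.8346, 1.2852, 0.5096 → Σ = 8.2196
T = 8.2196 / 2.4973 = 3.291395… → 3.29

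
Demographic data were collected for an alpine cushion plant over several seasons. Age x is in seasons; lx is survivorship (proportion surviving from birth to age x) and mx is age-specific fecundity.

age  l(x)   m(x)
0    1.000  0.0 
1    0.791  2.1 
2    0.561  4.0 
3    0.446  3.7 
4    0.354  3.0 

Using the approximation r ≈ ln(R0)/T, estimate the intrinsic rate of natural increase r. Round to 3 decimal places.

0.815

R0 = Σ lx·mx = 0 + 1.6611 + 2.244 + 1.6502 + 1.062 = 6.6173
Σ x·lx·mx = 15.3477; T = 15.3477/6.6173 = 2.31933…
r ≈ ln(R0)/T = ln(6.6173)/2.31933… = 0.81476… → 0.815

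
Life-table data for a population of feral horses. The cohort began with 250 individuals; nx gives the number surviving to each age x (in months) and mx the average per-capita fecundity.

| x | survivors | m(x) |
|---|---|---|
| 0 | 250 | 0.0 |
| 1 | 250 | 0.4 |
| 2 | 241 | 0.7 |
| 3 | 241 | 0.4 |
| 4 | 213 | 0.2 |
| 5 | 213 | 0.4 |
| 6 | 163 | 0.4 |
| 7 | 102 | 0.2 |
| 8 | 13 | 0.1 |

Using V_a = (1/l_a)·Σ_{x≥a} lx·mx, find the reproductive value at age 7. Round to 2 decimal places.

lx = nx/n0 = nx/250: 1, 1, 0.964, 0.964, 0.852, 0.852, 0.652, 0.408, 0.052
lx·mx for x ≥ 7: 0.0816, 0.0052 → sum = 0.0868
V_7 = 0.0868 / l_7 = 0.0868 / 0.408 = 0.212745… → 0.21

0.21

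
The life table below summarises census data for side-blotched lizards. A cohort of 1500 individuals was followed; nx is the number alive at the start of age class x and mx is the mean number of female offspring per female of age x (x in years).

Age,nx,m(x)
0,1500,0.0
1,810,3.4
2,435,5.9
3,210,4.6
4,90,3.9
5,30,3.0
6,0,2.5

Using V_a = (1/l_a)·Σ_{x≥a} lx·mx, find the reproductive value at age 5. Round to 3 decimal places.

lx = nx/n0 = nx/1500: 1, 0.54, 0.29, 0.14, 0.06, 0.02, 0
lx·mx for x ≥ 5: 0.06, 0 → sum = 0.06
V_5 = 0.06 / l_5 = 0.06 / 0.02 = 3 → 3.000

3.000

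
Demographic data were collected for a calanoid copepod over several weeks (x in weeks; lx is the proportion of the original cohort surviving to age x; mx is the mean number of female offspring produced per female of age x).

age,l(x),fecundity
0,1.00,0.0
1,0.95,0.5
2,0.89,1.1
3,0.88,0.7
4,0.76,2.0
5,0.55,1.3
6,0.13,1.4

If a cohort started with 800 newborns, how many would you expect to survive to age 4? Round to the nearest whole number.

608

Expected survivors = N0 · l_4 = 800 × 0.76 = 608 → 608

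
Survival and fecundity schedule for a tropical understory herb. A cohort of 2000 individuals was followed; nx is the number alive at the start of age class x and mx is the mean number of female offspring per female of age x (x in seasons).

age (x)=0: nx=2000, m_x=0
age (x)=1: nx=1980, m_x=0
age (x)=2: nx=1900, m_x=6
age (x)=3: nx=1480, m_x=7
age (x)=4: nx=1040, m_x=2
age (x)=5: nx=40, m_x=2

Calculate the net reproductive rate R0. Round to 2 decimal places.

11.96

lx = nx/n0 = nx/2000: 1, 0.99, 0.95, 0.74, 0.52, 0.02
lx·mx by age: 0, 0, 5.7, 5.18, 1.04, 0.04
R0 = Σ lx·mx = 11.96 → 11.96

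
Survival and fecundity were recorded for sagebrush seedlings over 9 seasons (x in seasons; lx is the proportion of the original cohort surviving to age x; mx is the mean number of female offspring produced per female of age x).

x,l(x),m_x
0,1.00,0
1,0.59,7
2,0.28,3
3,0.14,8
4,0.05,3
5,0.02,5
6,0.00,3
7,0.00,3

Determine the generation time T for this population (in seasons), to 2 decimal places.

lx·mx: 0, 4.13, 0.84, 1.12, 0.15, 0.1, 0, 0 → R0 = 6.34
x·lx·mx: 0, 4.13, 1.68, 3.36, 0.6, 0.5, 0, 0 → Σ = 10.27
T = 10.27 / 6.34 = 1.619874… → 1.62

1.62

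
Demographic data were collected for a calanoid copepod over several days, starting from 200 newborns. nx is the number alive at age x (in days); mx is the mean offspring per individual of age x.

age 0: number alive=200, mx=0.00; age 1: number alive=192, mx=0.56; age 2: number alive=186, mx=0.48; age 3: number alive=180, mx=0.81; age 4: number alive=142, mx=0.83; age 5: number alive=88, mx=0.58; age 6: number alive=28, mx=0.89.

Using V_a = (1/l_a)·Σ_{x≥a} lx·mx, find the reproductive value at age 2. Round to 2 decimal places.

lx = nx/n0 = nx/200: 1, 0.96, 0.93, 0.9, 0.71, 0.44, 0.14
lx·mx for x ≥ 2: 0.4464, 0.729, 0.5893, 0.2552, 0.1246 → sum = 2.1445
V_2 = 2.1445 / l_2 = 2.1445 / 0.93 = 2.305914… → 2.31

2.31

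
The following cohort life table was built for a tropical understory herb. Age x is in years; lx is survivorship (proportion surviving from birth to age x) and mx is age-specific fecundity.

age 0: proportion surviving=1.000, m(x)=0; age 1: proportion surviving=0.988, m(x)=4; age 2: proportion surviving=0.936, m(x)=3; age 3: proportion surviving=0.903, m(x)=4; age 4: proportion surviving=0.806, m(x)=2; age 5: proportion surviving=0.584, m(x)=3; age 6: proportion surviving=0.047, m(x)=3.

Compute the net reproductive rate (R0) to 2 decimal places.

lx·mx by age: 0, 3.952, 2.808, 3.612, 1.612, 1.752, 0.141
R0 = Σ lx·mx = 13.877 → 13.88

13.88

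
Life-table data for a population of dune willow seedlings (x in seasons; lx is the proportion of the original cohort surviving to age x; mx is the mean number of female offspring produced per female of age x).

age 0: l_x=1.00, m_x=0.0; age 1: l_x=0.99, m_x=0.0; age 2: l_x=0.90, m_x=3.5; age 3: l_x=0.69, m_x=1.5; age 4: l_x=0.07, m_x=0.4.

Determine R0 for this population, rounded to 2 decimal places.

4.21

lx·mx by age: 0, 0, 3.15, 1.035, 0.028
R0 = Σ lx·mx = 4.213 → 4.21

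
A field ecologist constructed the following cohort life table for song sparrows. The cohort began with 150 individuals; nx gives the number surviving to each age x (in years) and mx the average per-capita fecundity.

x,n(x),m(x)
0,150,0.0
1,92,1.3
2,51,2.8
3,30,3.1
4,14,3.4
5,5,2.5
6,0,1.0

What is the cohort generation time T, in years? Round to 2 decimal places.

lx = nx/n0 = nx/150: 1, 0.61333…, 0.34, 0.2, 0.09333…, 0.03333…, 0
lx·mx: 0, 0.797333…, 0.952, 0.62, 0.317333…, 0.083333…, 0 → R0 = 2.77…
x·lx·mx: 0, 0.797333…, 1.904, 1.86, 1.269333…, 0.416667…, 0 → Σ = 6.247333…
T = 6.247333… / 2.77… = 2.255355… → 2.26

2.26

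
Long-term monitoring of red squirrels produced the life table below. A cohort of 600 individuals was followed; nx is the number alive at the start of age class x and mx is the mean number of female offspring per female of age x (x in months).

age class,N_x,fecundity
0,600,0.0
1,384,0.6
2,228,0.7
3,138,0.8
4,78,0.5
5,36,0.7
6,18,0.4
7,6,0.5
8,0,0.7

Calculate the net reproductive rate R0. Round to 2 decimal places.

lx = nx/n0 = nx/600: 1, 0.64, 0.38, 0.23, 0.13, 0.06, 0.03, 0.01, 0
lx·mx by age: 0, 0.384, 0.266, 0.184, 0.065, 0.042, 0.012, 0.005, 0
R0 = Σ lx·mx = 0.958 → 0.96

0.96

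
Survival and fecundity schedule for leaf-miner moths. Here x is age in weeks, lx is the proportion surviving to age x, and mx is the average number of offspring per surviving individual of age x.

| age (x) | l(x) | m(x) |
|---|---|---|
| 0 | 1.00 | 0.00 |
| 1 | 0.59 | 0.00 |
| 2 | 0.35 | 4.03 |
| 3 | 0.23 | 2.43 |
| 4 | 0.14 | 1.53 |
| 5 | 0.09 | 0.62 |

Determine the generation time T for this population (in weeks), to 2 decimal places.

lx·mx: 0, 0, 1.4105, 0.5589, 0.2142, 0.0558 → R0 = 2.2394
x·lx·mx: 0, 0, 2.821, 1.6767, 0.8568, 0.279 → Σ = 5.6335
T = 5.6335 / 2.2394 = 2.515629… → 2.52

2.52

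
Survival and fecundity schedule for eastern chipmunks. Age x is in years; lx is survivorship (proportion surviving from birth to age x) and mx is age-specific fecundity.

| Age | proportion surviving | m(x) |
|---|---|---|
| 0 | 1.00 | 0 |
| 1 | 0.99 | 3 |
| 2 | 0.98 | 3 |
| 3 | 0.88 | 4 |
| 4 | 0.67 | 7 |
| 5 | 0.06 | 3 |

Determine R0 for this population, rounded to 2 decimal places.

14.30

lx·mx by age: 0, 2.97, 2.94, 3.52, 4.69, 0.18
R0 = Σ lx·mx = 14.3 → 14.30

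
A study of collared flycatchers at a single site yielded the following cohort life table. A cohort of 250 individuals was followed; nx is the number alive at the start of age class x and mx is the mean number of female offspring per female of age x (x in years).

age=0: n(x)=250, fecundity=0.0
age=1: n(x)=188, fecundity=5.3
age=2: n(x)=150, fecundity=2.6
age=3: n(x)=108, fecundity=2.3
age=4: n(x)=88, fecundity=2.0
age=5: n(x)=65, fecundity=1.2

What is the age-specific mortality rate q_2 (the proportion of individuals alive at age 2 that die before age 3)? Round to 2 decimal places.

0.28

lx = nx/n0 = nx/250: 1, 0.752, 0.6, 0.432, 0.352, 0.26
q_2 = (l_2 − l_3) / l_2 = (0.6 − 0.432) / 0.6
     = 0.168 / 0.6 = 0.28 → 0.28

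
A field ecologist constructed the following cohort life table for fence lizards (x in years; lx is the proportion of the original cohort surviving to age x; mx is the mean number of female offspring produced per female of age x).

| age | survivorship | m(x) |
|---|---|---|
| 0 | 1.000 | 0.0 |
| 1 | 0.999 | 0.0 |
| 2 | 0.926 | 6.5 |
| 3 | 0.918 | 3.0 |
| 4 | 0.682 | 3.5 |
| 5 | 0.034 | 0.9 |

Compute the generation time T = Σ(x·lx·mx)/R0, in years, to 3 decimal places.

2.681

lx·mx: 0, 0, 6.019, 2.754, 2.387, 0.0306 → R0 = 11.1906
x·lx·mx: 0, 0, 12.038, 8.262, 9.548, 0.153 → Σ = 30.001
T = 30.001 / 11.1906 = 2.680911… → 2.681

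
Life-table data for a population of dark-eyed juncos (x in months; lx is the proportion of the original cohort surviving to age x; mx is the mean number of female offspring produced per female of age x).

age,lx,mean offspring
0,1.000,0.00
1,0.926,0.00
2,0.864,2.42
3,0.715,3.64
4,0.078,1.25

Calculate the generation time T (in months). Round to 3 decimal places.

lx·mx: 0, 0, 2.09088, 2.6026, 0.0975 → R0 = 4.79098
x·lx·mx: 0, 0, 4.18176, 7.8078, 0.39 → Σ = 12.37956
T = 12.37956 / 4.79098 = 2.583931… → 2.584

2.584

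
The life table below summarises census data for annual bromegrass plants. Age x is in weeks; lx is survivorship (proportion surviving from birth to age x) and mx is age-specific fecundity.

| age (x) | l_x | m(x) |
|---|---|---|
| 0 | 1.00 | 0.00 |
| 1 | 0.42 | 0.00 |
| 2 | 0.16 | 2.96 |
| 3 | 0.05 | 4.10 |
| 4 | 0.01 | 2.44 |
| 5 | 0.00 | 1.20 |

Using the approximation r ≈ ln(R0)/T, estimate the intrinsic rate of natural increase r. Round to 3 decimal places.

R0 = Σ lx·mx = 0 + 0 + 0.4736 + 0.205 + 0.0244 + 0 = 0.703
Σ x·lx·mx = 1.6598; T = 1.6598/0.703 = 2.36102…
r ≈ ln(R0)/T = ln(0.703)/2.36102… = -0.14926… → -0.149

-0.149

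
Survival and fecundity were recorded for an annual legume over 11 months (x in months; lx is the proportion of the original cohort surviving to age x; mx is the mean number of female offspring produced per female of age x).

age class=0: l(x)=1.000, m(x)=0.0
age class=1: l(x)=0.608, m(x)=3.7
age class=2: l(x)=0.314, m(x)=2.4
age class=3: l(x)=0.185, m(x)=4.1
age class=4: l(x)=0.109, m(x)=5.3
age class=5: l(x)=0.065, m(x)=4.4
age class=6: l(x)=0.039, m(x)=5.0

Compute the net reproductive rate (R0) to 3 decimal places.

4.820

lx·mx by age: 0, 2.2496, 0.7536, 0.7585, 0.5777, 0.286, 0.195
R0 = Σ lx·mx = 4.8204 → 4.820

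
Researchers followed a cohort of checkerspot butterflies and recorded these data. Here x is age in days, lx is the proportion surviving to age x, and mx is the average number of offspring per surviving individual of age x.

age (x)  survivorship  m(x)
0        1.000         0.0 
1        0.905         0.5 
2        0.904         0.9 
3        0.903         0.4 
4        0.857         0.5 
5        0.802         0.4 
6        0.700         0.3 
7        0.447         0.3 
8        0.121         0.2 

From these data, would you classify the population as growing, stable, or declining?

growing

R0 = Σ lx·mx = 0 + 0.4525 + 0.8136 + 0.3612 + 0.4285 + 0.3208 + 0.21 + 0.1341 + 0.0242 = 2.7449
R0 > 1, so the population is growing.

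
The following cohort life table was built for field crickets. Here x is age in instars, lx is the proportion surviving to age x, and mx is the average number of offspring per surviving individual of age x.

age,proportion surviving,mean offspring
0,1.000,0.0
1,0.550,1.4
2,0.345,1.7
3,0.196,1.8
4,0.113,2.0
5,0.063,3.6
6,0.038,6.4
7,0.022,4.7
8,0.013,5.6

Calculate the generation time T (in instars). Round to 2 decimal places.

3.02

lx·mx: 0, 0.77, 0.5865, 0.3528, 0.226, 0.2268, 0.2432, 0.1034, 0.0728 → R0 = 2.5815
x·lx·mx: 0, 0.77, 1.173, 1.0584, 0.904, 1.134, 1.4592, 0.7238, 0.5824 → Σ = 7.8048
T = 7.8048 / 2.5815 = 3.023359… → 3.02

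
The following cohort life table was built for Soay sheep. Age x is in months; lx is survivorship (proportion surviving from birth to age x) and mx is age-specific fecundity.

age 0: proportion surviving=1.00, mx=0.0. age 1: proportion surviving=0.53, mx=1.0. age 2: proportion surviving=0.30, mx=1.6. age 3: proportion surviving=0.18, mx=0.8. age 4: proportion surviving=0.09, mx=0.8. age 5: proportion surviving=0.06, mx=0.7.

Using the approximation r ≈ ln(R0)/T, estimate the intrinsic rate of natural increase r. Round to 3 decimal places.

0.124

R0 = Σ lx·mx = 0 + 0.53 + 0.48 + 0.144 + 0.072 + 0.042 = 1.268
Σ x·lx·mx = 2.42; T = 2.42/1.268 = 1.90852…
r ≈ ln(R0)/T = ln(1.268)/1.90852… = 0.12441… → 0.124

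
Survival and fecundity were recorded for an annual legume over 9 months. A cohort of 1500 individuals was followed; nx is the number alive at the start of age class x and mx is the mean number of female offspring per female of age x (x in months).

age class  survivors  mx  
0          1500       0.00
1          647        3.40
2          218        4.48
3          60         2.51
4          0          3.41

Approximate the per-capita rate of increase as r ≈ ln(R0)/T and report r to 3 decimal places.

lx = nx/n0 = nx/1500: 1, 0.43133…, 0.14533…, 0.04, 0
R0 = Σ lx·mx = 0 + 1.46653… + 0.65109… + 0.1004 + 0 = 2.218027…
Σ x·lx·mx = 3.06992…; T = 3.06992…/2.218027… = 1.38408…
r ≈ ln(R0)/T = ln(2.218027…)/1.38408… = 0.57556… → 0.576

0.576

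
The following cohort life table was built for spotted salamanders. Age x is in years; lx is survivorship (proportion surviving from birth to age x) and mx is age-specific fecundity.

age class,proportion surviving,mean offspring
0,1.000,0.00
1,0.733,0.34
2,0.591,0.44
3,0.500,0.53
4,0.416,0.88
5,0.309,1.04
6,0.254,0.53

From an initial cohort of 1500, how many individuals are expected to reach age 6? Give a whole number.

381

Expected survivors = N0 · l_6 = 1500 × 0.254 = 381 → 381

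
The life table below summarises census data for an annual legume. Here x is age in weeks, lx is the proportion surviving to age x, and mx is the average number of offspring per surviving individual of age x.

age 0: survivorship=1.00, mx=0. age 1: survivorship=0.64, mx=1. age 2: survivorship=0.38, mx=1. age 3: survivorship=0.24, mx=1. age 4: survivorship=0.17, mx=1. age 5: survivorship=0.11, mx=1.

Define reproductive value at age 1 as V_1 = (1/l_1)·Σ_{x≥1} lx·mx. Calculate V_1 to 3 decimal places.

lx·mx for x ≥ 1: 0.64, 0.38, 0.24, 0.17, 0.11 → sum = 1.54
V_1 = 1.54 / l_1 = 1.54 / 0.64 = 2.40625 → 2.406

2.406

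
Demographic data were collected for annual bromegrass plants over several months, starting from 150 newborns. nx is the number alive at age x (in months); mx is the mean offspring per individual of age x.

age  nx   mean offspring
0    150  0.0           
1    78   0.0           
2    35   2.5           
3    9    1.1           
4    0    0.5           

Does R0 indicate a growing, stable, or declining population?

lx = nx/n0 = nx/150: 1, 0.52, 0.23333…, 0.06, 0
R0 = Σ lx·mx = 0 + 0 + 0.583333… + 0.066 + 0 = 0.649333…
R0 < 1, so the population is declining.

declining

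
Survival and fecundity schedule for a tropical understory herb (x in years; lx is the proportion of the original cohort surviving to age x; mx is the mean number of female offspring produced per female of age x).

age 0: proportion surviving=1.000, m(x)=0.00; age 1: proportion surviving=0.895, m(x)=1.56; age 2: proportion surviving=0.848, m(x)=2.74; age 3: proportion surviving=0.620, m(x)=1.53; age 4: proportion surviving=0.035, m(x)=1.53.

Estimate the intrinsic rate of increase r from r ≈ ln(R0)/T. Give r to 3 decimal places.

0.805

R0 = Σ lx·mx = 0 + 1.3962 + 2.32352 + 0.9486 + 0.05355 = 4.72187
Σ x·lx·mx = 9.10324; T = 9.10324/4.72187 = 1.92789…
r ≈ ln(R0)/T = ln(4.72187)/1.92789… = 0.80513… → 0.805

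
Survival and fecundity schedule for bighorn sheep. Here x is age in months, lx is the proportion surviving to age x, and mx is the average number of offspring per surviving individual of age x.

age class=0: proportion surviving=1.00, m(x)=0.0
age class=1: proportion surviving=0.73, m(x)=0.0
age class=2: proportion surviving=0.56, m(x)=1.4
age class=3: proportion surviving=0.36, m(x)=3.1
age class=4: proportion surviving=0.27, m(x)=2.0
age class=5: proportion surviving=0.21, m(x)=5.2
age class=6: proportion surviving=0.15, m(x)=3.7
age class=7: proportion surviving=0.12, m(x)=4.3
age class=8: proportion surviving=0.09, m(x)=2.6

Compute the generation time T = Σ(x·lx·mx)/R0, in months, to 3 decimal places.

4.414

lx·mx: 0, 0, 0.784, 1.116, 0.54, 1.092, 0.555, 0.516, 0.234 → R0 = 4.837
x·lx·mx: 0, 0, 1.568, 3.348, 2.16, 5.46, 3.33, 3.612, 1.872 → Σ = 21.35
T = 21.35 / 4.837 = 4.413893… → 4.414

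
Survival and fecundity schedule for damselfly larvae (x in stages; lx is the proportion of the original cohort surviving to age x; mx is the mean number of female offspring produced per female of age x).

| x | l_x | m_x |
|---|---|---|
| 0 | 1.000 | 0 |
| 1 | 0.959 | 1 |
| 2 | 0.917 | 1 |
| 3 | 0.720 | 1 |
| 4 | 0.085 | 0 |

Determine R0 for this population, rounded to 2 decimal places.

lx·mx by age: 0, 0.959, 0.917, 0.72, 0
R0 = Σ lx·mx = 2.596 → 2.60

2.60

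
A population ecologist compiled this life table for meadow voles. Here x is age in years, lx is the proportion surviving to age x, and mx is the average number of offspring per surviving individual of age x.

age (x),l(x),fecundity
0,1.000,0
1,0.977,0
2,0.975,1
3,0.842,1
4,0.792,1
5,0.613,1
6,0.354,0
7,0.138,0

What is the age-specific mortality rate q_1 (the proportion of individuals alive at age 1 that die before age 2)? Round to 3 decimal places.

0.002

q_1 = (l_1 − l_2) / l_1 = (0.977 − 0.975) / 0.977
     = 0.002 / 0.977 = 0.002047… → 0.002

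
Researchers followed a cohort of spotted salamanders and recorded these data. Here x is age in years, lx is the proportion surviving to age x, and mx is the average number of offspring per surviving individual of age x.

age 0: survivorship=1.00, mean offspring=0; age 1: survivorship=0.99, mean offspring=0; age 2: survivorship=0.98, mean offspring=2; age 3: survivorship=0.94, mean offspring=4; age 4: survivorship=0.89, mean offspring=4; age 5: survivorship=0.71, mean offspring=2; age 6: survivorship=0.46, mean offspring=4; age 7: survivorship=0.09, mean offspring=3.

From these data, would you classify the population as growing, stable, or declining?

growing

R0 = Σ lx·mx = 0 + 0 + 1.96 + 3.76 + 3.56 + 1.42 + 1.84 + 0.27 = 12.81
R0 > 1, so the population is growing.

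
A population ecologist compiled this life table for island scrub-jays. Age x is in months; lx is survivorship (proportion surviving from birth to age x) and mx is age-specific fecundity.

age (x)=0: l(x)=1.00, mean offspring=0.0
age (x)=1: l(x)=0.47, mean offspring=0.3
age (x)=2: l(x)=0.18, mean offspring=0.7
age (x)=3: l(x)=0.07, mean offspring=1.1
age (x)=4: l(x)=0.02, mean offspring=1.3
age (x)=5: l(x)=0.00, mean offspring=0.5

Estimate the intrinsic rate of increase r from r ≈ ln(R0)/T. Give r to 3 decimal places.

-0.505

R0 = Σ lx·mx = 0 + 0.141 + 0.126 + 0.077 + 0.026 + 0 = 0.37
Σ x·lx·mx = 0.728; T = 0.728/0.37 = 1.96757…
r ≈ ln(R0)/T = ln(0.37)/1.96757… = -0.50532… → -0.505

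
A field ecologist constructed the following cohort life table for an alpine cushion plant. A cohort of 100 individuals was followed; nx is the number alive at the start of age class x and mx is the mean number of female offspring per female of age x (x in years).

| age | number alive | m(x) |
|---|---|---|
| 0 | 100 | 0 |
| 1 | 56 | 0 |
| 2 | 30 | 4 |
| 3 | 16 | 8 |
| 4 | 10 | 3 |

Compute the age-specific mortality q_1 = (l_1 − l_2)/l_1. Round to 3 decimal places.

lx = nx/n0 = nx/100: 1, 0.56, 0.3, 0.16, 0.1
q_1 = (l_1 − l_2) / l_1 = (0.56 − 0.3) / 0.56
     = 0.26 / 0.56 = 0.464286… → 0.464

0.464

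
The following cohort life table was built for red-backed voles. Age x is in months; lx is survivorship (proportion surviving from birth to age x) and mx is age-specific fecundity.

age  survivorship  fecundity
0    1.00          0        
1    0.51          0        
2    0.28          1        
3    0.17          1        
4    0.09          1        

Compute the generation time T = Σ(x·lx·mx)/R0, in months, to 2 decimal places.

2.65

lx·mx: 0, 0, 0.28, 0.17, 0.09 → R0 = 0.54
x·lx·mx: 0, 0, 0.56, 0.51, 0.36 → Σ = 1.43
T = 1.43 / 0.54 = 2.648148… → 2.65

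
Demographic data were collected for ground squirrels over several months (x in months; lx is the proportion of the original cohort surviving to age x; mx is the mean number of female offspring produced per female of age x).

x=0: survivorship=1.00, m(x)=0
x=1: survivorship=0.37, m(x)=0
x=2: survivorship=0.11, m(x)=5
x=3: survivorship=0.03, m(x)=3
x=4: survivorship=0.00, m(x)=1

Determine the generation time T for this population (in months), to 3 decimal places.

2.141

lx·mx: 0, 0, 0.55, 0.09, 0 → R0 = 0.64
x·lx·mx: 0, 0, 1.1, 0.27, 0 → Σ = 1.37
T = 1.37 / 0.64 = 2.140625 → 2.141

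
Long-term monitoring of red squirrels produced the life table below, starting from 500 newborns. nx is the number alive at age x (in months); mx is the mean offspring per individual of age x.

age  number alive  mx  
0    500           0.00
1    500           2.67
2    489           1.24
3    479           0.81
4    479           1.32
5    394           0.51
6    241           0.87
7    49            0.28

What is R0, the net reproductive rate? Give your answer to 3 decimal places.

6.772

lx = nx/n0 = nx/500: 1, 1, 0.978, 0.958, 0.958, 0.788, 0.482, 0.098
lx·mx by age: 0, 2.67, 1.21272, 0.77598, 1.26456, 0.40188, 0.41934, 0.02744
R0 = Σ lx·mx = 6.77192 → 6.772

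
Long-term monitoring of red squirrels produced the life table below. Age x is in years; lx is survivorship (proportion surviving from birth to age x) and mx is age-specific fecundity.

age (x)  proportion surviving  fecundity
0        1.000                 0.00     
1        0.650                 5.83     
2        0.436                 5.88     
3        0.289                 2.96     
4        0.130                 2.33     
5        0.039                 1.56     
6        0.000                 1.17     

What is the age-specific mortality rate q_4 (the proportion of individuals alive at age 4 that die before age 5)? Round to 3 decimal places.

q_4 = (l_4 − l_5) / l_4 = (0.13 − 0.039) / 0.13
     = 0.091 / 0.13 = 0.7 → 0.700

0.700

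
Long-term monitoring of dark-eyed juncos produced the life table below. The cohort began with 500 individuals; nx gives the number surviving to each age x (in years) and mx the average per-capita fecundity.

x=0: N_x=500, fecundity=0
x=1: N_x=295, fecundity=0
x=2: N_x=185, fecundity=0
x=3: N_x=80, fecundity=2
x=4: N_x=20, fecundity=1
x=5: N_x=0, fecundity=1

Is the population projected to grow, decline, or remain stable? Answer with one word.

declining

lx = nx/n0 = nx/500: 1, 0.59, 0.37, 0.16, 0.04, 0
R0 = Σ lx·mx = 0 + 0 + 0 + 0.32 + 0.04 + 0 = 0.36
R0 < 1, so the population is declining.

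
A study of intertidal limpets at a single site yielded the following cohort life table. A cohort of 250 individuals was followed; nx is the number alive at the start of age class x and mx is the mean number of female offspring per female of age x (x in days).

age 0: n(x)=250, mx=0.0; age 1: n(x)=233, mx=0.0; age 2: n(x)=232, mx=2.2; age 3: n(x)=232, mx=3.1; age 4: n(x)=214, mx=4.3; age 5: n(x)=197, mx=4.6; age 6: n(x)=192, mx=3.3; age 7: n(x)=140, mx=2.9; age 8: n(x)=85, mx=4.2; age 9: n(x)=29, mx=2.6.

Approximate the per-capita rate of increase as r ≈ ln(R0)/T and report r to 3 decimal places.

lx = nx/n0 = nx/250: 1, 0.932, 0.928, 0.928, 0.856, 0.788, 0.768, 0.56, 0.34, 0.116
R0 = Σ lx·mx = 0 + 0 + 2.0416 + 2.8768 + 3.6808 + 3.6248 + 2.5344 + 1.624 + 1.428 + 0.3016 = 18.112
Σ x·lx·mx = 86.2736; T = 86.2736/18.112 = 4.76334…
r ≈ ln(R0)/T = ln(18.112)/4.76334… = 0.6081… → 0.608

0.608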